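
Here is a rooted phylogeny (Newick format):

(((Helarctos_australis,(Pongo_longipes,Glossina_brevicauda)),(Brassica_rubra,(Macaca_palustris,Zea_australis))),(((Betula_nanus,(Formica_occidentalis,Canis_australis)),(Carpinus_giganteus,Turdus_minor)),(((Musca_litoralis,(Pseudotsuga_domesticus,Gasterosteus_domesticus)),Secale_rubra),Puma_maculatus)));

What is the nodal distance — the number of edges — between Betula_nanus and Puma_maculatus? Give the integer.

The MRCA of Betula_nanus and Puma_maculatus is the node subtending (((Betula_nanus,(Formica_occidentalis,Canis_australis)),(Carpinus_giganteus,Turdus_minor)),(((Musca_litoralis,(Pseudotsuga_domesticus,Gasterosteus_domesticus)),Secale_rubra),Puma_maculatus)).
From Betula_nanus up to that node: 3 branches. From Puma_maculatus up to the same node: 2 branches. Total: 3 + 2 = 5.

5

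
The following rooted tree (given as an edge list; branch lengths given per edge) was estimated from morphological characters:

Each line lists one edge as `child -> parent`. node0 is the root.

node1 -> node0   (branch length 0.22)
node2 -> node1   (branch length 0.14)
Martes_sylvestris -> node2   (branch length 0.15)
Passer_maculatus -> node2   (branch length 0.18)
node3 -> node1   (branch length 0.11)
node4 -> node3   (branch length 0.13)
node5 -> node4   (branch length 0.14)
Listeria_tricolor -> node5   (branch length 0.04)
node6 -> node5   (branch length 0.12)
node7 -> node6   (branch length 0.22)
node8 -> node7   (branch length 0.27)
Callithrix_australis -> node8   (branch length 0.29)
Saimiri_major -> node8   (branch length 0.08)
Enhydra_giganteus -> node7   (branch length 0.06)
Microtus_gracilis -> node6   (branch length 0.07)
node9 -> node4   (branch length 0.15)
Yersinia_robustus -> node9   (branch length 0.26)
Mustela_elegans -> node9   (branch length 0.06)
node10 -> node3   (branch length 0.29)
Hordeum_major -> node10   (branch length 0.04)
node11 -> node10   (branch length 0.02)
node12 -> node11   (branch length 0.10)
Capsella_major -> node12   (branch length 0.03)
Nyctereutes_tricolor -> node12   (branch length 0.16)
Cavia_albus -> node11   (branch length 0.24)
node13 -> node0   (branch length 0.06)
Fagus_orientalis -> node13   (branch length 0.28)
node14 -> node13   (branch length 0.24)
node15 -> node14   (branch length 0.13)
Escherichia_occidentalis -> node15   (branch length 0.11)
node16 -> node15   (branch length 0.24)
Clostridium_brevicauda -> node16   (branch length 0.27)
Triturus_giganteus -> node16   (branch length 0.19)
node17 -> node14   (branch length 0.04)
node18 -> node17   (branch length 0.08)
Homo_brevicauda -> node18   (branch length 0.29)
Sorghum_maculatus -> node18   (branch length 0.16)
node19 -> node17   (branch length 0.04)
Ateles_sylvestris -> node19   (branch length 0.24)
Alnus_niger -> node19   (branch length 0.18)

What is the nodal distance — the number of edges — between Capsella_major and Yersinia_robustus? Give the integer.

7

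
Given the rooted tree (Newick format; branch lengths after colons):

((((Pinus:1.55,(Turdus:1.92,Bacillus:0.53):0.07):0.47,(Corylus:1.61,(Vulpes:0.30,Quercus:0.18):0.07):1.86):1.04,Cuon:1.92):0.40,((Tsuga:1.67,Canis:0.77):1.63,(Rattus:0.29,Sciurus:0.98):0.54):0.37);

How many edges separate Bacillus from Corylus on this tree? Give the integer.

5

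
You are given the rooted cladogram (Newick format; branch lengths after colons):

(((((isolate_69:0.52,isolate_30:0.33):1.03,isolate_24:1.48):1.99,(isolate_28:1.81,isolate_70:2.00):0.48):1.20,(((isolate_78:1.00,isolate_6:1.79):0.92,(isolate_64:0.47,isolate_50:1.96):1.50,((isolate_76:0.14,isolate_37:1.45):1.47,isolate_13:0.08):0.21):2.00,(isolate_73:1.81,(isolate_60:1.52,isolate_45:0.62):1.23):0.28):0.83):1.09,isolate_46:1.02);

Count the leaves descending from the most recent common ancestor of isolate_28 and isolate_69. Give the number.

5

The MRCA of isolate_28 and isolate_69 is the node subtending (((isolate_69,isolate_30),isolate_24),(isolate_28,isolate_70)).
That clade contains 5 terminal taxa: isolate_24, isolate_28, isolate_30, isolate_69, isolate_70.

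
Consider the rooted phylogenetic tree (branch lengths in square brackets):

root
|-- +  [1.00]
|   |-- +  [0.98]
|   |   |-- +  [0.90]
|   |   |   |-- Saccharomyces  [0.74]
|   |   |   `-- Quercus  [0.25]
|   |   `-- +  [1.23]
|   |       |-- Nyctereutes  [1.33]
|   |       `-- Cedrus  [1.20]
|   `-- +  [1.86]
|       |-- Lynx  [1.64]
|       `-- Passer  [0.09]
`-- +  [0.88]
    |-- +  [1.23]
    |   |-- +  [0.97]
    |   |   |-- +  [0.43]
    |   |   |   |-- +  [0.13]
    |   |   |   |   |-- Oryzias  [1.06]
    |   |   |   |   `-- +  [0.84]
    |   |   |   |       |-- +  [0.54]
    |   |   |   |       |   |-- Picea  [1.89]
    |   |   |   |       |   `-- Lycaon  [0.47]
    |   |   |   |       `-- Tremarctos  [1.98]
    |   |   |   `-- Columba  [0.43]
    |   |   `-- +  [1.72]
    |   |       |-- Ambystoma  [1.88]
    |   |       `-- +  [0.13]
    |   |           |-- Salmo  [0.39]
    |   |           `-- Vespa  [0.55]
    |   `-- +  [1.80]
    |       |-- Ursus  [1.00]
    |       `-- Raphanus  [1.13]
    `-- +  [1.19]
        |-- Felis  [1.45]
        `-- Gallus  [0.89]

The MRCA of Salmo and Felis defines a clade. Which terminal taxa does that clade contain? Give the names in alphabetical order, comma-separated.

Ambystoma, Columba, Felis, Gallus, Lycaon, Oryzias, Picea, Raphanus, Salmo, Tremarctos, Ursus, Vespa

Tracing Salmo: it sits inside (Salmo,Vespa).
Tracing Felis: it sits inside (Felis,Gallus).
The smallest clade enclosing both is (((((Oryzias,((Picea,Lycaon),Tremarctos)),Columba),(Ambystoma,(Salmo,Vespa))),(Ursus,Raphanus)),(Felis,Gallus)); the answer is its 12 terminal taxa in alphabetical order.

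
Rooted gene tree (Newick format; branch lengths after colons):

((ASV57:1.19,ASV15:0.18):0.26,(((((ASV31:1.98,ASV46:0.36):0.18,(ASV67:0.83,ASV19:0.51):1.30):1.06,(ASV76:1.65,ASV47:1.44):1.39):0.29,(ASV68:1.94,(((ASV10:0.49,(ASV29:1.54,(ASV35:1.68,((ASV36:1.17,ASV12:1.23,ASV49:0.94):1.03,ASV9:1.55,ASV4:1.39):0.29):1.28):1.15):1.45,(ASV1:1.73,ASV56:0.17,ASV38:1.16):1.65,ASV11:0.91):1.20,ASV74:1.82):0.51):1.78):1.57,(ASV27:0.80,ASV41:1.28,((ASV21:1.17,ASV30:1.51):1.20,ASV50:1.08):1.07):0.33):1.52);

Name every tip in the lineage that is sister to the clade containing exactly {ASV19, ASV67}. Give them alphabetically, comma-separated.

The clade containing exactly {ASV19, ASV67} attaches to the tree at the node subtending ((ASV31,ASV46),(ASV67,ASV19)).
The other lineage descending from that same node — the sister group — is (ASV31,ASV46); its 2 tips in alphabetical order are the answer.

ASV31, ASV46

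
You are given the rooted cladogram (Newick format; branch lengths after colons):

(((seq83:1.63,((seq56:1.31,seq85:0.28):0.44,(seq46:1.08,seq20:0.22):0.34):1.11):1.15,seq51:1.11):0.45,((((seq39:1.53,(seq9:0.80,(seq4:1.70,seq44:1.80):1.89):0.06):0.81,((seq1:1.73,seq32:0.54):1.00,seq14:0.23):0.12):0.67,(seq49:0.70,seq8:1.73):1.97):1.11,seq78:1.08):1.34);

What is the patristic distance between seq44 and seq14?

4.91

The path runs seq44 → … → MRCA → … → seq14; the MRCA is the node subtending ((seq39,(seq9,(seq4,seq44))),((seq1,seq32),seq14)).
Branch lengths along that path: 1.80 + 1.89 + 0.06 + 0.81 + 0.12 + 0.23 = 4.91.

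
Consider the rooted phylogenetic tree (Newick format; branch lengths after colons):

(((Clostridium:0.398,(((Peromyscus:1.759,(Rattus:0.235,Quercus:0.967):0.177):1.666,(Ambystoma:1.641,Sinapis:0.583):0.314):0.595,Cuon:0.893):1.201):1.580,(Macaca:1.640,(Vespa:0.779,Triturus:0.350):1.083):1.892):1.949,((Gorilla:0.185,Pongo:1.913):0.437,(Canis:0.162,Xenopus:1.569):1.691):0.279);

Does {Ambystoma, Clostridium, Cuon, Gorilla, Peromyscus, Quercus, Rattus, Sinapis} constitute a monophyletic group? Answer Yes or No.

No

The MRCA of the listed taxa is the root, so the smallest clade containing them is the whole tree.
That clade also contains Canis, Macaca, Pongo, Triturus, Vespa, Xenopus, which are not in the proposed group, so the group is not monophyletic.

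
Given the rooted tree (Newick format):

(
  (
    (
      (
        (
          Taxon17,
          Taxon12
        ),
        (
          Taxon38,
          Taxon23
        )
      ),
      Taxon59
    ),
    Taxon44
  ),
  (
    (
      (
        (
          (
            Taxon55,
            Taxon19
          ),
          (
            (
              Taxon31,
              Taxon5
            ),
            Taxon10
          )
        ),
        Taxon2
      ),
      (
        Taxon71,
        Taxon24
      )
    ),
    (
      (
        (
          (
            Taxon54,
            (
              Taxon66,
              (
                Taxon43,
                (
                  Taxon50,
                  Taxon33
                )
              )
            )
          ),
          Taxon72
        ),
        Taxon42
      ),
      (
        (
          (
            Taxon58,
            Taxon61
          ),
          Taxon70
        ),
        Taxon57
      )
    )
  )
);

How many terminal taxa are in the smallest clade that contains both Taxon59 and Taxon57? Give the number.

25

The MRCA of Taxon59 and Taxon57 is the root, so the clade is the entire tree.
That clade contains 25 terminal taxa: Taxon10, Taxon12, Taxon17, Taxon19, Taxon2, Taxon23, Taxon24, Taxon31, Taxon33, Taxon38, Taxon42, Taxon43, Taxon44, Taxon5, Taxon50, Taxon54, Taxon55, Taxon57, Taxon58, Taxon59, Taxon61, Taxon66, Taxon70, Taxon71, Taxon72.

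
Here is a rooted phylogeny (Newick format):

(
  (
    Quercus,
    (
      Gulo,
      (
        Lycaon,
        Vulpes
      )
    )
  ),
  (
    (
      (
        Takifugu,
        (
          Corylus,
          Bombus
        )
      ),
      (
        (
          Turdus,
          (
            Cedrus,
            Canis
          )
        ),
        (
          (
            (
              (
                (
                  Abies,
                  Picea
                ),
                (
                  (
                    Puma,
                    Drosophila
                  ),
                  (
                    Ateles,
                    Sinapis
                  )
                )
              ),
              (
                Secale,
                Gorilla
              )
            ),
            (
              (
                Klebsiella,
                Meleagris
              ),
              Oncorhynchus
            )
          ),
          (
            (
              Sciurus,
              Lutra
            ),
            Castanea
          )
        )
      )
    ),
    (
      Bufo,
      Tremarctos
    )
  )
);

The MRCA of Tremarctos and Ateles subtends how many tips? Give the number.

The MRCA of Tremarctos and Ateles is the node subtending (((Takifugu,(Corylus,Bombus)),((Turdus,(Cedrus,Canis)),(((((Abies,Picea),((Puma,Drosophila),(Ateles,Sinapis))),(Secale,Gorilla)),((Klebsiella,Meleagris),Oncorhynchus)),((Sciurus,Lutra),Castanea)))),(Bufo,Tremarctos)).
That clade contains 22 terminal taxa: Abies, Ateles, Bombus, Bufo, Canis, Castanea, Cedrus, Corylus, Drosophila, Gorilla, Klebsiella, Lutra, Meleagris, Oncorhynchus, Picea, Puma, Sciurus, Secale, Sinapis, Takifugu, Tremarctos, Turdus.

22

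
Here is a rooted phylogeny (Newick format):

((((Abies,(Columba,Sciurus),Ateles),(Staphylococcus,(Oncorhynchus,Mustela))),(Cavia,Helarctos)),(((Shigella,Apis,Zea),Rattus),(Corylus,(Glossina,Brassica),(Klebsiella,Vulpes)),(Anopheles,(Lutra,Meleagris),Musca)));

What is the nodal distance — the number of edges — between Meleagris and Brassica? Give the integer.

The MRCA of Meleagris and Brassica is the node subtending (((Shigella,Apis,Zea),Rattus),(Corylus,(Glossina,Brassica),(Klebsiella,Vulpes)),(Anopheles,(Lutra,Meleagris),Musca)).
From Meleagris up to that node: 3 branches. From Brassica up to the same node: 3 branches. Total: 3 + 3 = 6.

6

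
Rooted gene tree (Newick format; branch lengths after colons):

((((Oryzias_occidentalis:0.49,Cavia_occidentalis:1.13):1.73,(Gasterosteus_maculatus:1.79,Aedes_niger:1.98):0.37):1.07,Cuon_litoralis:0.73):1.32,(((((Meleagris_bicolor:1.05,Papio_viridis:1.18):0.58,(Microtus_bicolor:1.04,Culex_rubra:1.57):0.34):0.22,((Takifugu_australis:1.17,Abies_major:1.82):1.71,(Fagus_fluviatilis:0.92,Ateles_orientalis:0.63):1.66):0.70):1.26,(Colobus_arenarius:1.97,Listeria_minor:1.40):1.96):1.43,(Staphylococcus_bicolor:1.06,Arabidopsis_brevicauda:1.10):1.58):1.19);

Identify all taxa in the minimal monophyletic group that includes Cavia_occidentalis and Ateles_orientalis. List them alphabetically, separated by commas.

Abies_major, Aedes_niger, Arabidopsis_brevicauda, Ateles_orientalis, Cavia_occidentalis, Colobus_arenarius, Culex_rubra, Cuon_litoralis, Fagus_fluviatilis, Gasterosteus_maculatus, Listeria_minor, Meleagris_bicolor, Microtus_bicolor, Oryzias_occidentalis, Papio_viridis, Staphylococcus_bicolor, Takifugu_australis

Tracing Cavia_occidentalis: it sits inside (Oryzias_occidentalis,Cavia_occidentalis).
Tracing Ateles_orientalis: it sits inside (Fagus_fluviatilis,Ateles_orientalis).
The smallest clade enclosing both is the whole tree (their MRCA is the root), so the answer is all 17 tips in alphabetical order.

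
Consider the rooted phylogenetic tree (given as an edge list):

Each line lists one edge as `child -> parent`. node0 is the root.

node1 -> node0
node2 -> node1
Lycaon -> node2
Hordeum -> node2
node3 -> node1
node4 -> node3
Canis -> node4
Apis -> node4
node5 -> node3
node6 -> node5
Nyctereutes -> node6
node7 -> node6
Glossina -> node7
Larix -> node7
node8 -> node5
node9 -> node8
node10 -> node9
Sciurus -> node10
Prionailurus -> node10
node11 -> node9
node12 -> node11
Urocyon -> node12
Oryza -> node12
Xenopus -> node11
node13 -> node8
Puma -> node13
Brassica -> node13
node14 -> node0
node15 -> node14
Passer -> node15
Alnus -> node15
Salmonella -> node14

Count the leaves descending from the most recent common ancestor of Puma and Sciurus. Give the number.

The MRCA of Puma and Sciurus is the node subtending (((Sciurus,Prionailurus),((Urocyon,Oryza),Xenopus)),(Puma,Brassica)).
That clade contains 7 terminal taxa: Brassica, Oryza, Prionailurus, Puma, Sciurus, Urocyon, Xenopus.

7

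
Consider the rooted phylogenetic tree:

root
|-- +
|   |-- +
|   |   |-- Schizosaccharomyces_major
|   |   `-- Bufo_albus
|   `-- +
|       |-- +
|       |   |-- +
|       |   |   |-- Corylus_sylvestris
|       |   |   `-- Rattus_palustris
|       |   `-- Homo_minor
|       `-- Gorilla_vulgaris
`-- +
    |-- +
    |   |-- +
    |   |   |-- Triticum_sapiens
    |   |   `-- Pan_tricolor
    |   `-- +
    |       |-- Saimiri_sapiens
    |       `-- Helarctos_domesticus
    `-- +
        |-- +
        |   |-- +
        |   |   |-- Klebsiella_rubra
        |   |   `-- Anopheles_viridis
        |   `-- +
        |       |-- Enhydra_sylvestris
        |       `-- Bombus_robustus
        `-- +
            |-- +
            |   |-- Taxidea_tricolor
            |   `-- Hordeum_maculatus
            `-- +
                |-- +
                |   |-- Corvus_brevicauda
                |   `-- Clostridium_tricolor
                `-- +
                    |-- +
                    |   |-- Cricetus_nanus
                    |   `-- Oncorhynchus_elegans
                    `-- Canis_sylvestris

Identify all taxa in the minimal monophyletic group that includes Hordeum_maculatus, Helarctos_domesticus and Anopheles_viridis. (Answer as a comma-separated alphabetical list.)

Tracing Hordeum_maculatus: it sits inside (Taxidea_tricolor,Hordeum_maculatus).
Tracing Helarctos_domesticus: it sits inside (Saimiri_sapiens,Helarctos_domesticus).
Tracing Anopheles_viridis: it sits inside (Klebsiella_rubra,Anopheles_viridis).
The smallest clade enclosing all 3 is (((Triticum_sapiens,Pan_tricolor),(Saimiri_sapiens,Helarctos_domesticus)),(((Klebsiella_rubra,Anopheles_viridis),(Enhydra_sylvestris,Bombus_robustus)),((Taxidea_tricolor,Hordeum_maculatus),((Corvus_brevicauda,Clostridium_tricolor),((Cricetus_nanus,Oncorhynchus_elegans),Canis_sylvestris))))); the answer is its 15 terminal taxa in alphabetical order.

Anopheles_viridis, Bombus_robustus, Canis_sylvestris, Clostridium_tricolor, Corvus_brevicauda, Cricetus_nanus, Enhydra_sylvestris, Helarctos_domesticus, Hordeum_maculatus, Klebsiella_rubra, Oncorhynchus_elegans, Pan_tricolor, Saimiri_sapiens, Taxidea_tricolor, Triticum_sapiens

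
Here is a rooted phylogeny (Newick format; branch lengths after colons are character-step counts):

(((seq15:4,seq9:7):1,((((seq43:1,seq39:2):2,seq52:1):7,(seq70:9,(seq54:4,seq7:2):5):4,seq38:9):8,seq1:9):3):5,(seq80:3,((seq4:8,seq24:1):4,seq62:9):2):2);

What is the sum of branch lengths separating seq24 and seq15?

19

The path runs seq24 → … → MRCA → … → seq15; the MRCA is the root of the tree.
Branch lengths along that path: 1 + 4 + 2 + 2 + 5 + 1 + 4 = 19.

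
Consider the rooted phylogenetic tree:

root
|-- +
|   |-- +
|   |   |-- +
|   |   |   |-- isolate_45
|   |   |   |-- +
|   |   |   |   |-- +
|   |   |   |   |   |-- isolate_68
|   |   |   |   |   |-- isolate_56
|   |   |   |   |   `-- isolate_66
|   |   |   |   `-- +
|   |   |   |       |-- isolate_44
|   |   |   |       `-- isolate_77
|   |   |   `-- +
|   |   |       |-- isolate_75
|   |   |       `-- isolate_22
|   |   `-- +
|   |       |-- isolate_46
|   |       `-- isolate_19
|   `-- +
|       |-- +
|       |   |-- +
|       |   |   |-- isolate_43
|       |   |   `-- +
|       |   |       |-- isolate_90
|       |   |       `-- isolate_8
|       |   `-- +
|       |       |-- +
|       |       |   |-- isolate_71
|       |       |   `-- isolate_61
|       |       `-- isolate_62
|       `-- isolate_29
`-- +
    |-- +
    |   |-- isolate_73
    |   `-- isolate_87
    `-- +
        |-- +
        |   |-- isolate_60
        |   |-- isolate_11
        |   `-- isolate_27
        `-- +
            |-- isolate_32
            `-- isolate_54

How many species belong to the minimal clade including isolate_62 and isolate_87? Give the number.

24

The MRCA of isolate_62 and isolate_87 is the root, so the clade is the entire tree.
That clade contains 24 terminal taxa: isolate_11, isolate_19, isolate_22, isolate_27, isolate_29, isolate_32, isolate_43, isolate_44, isolate_45, isolate_46, isolate_54, isolate_56, isolate_60, isolate_61, isolate_62, isolate_66, isolate_68, isolate_71, isolate_73, isolate_75, isolate_77, isolate_8, isolate_87, isolate_90.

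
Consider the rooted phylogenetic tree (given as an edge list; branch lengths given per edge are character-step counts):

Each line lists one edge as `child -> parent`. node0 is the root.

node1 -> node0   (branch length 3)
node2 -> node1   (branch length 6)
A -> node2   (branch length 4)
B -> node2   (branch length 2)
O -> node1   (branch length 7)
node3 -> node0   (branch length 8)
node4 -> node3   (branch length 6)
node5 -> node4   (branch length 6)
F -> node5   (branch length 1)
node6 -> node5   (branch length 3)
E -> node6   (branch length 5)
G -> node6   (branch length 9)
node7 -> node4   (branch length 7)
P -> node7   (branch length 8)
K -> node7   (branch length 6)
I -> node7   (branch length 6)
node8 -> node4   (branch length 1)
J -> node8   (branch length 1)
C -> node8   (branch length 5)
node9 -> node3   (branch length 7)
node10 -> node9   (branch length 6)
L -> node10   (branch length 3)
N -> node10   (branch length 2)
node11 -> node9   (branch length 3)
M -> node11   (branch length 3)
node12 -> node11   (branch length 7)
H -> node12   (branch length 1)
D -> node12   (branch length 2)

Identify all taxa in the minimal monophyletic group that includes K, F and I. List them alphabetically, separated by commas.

Tracing K: it sits inside (P,K,I).
Tracing F: it sits inside (F,(E,G)).
Tracing I: it sits inside (P,K,I).
The smallest clade enclosing all 3 is ((F,(E,G)),(P,K,I),(J,C)); the answer is its 8 terminal taxa in alphabetical order.

C, E, F, G, I, J, K, P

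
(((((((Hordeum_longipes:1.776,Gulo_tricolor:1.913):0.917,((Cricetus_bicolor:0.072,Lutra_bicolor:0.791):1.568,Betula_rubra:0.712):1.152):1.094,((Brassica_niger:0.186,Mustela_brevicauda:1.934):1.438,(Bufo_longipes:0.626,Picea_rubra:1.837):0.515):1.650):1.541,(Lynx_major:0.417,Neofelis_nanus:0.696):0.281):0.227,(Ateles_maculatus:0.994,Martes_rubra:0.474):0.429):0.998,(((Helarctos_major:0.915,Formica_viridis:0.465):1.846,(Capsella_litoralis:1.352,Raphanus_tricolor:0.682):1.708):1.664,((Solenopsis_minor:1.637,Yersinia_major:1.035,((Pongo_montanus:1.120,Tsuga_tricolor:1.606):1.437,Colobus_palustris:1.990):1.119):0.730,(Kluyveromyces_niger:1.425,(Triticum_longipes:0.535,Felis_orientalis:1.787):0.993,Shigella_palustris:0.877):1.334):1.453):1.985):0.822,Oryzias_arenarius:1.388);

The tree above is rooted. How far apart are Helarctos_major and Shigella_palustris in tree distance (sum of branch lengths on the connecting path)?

8.089

The path runs Helarctos_major → … → MRCA → … → Shigella_palustris; the MRCA is the node subtending (((Helarctos_major,Formica_viridis),(Capsella_litoralis,Raphanus_tricolor)),((Solenopsis_minor,Yersinia_major,((Pongo_montanus,Tsuga_tricolor),Colobus_palustris)),(Kluyveromyces_niger,(Triticum_longipes,Felis_orientalis),Shigella_palustris))).
Branch lengths along that path: 0.915 + 1.846 + 1.664 + 1.453 + 1.334 + 0.877 = 8.089.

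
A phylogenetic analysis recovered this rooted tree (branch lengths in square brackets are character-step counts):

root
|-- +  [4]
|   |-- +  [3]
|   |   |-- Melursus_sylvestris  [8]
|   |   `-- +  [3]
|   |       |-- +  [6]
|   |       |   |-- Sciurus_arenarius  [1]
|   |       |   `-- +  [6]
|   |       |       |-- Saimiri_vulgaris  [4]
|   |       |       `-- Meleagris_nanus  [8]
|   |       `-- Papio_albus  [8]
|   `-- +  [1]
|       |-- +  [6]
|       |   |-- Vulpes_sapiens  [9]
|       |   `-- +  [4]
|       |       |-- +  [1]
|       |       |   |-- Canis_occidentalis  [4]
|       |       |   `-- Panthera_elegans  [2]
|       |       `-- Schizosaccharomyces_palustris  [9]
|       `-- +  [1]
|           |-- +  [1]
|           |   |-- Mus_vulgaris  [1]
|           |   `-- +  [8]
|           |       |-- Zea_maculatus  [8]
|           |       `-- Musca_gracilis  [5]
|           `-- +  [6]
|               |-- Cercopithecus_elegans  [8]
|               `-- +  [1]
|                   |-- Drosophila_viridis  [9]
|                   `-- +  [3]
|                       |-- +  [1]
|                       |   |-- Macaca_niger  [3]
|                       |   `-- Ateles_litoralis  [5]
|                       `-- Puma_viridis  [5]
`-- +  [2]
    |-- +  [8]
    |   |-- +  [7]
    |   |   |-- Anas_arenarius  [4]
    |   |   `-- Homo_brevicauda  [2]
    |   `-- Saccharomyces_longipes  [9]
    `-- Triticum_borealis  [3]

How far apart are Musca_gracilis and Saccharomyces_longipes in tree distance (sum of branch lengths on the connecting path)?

39

The path runs Musca_gracilis → … → MRCA → … → Saccharomyces_longipes; the MRCA is the root of the tree.
Branch lengths along that path: 5 + 8 + 1 + 1 + 1 + 4 + 2 + 8 + 9 = 39.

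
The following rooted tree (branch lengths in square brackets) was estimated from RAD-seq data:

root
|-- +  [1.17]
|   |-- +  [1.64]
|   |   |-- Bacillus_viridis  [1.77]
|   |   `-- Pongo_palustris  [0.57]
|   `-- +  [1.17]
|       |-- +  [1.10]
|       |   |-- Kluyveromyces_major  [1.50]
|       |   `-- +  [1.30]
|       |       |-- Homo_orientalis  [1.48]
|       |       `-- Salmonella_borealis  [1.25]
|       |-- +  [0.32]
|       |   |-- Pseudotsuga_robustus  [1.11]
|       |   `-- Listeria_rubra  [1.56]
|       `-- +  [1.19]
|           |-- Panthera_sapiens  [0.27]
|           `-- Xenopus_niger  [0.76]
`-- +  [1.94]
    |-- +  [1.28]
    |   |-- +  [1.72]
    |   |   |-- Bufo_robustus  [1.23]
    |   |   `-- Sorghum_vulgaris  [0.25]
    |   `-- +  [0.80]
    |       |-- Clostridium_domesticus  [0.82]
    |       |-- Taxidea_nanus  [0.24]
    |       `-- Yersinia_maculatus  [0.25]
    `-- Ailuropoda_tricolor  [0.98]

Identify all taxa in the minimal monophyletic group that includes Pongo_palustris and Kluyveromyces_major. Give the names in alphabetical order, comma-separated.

Tracing Pongo_palustris: it sits inside (Bacillus_viridis,Pongo_palustris).
Tracing Kluyveromyces_major: it sits inside (Kluyveromyces_major,(Homo_orientalis,Salmonella_borealis)).
The smallest clade enclosing both is ((Bacillus_viridis,Pongo_palustris),((Kluyveromyces_major,(Homo_orientalis,Salmonella_borealis)),(Pseudotsuga_robustus,Listeria_rubra),(Panthera_sapiens,Xenopus_niger))); the answer is its 9 terminal taxa in alphabetical order.

Bacillus_viridis, Homo_orientalis, Kluyveromyces_major, Listeria_rubra, Panthera_sapiens, Pongo_palustris, Pseudotsuga_robustus, Salmonella_borealis, Xenopus_niger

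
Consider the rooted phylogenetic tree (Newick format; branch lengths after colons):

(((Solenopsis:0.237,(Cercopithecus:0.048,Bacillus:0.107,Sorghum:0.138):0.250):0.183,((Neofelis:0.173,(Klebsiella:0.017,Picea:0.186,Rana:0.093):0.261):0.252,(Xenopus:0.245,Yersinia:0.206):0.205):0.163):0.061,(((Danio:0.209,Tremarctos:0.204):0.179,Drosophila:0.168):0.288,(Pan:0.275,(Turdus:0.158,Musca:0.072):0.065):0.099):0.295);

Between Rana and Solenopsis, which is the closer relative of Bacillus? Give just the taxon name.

The MRCA of Bacillus and Solenopsis subtends (Solenopsis,(Cercopithecus,Bacillus,Sorghum)) (4 taxa).
The MRCA of Bacillus and Rana subtends ((Solenopsis,(Cercopithecus,Bacillus,Sorghum)),((Neofelis,(Klebsiella,Picea,Rana)),(Xenopus,Yersinia))) (10 taxa).
The first is nested inside the second, so Bacillus shares a more recent common ancestor with Solenopsis.

Solenopsis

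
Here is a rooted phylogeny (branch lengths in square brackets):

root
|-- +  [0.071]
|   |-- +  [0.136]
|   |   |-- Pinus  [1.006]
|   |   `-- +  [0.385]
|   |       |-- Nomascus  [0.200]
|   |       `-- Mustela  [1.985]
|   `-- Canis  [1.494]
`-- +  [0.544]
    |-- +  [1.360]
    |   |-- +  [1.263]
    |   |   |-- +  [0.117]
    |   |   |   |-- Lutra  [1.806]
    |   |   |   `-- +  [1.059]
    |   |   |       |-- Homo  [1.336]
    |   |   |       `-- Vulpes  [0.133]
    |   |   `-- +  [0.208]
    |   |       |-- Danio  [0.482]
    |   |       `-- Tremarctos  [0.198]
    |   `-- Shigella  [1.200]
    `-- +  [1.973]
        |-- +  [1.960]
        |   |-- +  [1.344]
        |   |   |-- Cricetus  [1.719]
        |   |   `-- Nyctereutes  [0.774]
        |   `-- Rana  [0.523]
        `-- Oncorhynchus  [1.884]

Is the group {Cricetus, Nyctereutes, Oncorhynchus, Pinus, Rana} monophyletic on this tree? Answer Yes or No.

The MRCA of the listed taxa is the root, so the smallest clade containing them is the whole tree.
That clade also contains Canis, Danio, Homo, Lutra, Mustela, Nomascus, Shigella, Tremarctos, Vulpes, which are not in the proposed group, so the group is not monophyletic.

No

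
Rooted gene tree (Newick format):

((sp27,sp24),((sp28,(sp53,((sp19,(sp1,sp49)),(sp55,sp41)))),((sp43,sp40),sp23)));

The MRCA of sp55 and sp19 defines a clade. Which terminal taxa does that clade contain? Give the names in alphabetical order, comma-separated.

sp1, sp19, sp41, sp49, sp55

Tracing sp55: it sits inside (sp55,sp41).
Tracing sp19: it sits inside (sp19,(sp1,sp49)).
The smallest clade enclosing both is ((sp19,(sp1,sp49)),(sp55,sp41)); the answer is its 5 terminal taxa in alphabetical order.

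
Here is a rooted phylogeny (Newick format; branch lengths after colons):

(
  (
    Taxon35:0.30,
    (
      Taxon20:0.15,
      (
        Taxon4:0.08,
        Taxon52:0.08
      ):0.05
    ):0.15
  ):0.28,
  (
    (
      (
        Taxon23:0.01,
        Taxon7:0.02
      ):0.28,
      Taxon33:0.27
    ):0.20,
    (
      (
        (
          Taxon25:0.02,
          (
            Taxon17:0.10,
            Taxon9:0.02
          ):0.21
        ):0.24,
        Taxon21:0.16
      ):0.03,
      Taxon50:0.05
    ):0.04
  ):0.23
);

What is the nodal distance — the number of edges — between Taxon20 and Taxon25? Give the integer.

The MRCA of Taxon20 and Taxon25 is the root of the tree.
From Taxon20 up to that node: 3 branches. From Taxon25 up to the same node: 5 branches. Total: 3 + 5 = 8.

8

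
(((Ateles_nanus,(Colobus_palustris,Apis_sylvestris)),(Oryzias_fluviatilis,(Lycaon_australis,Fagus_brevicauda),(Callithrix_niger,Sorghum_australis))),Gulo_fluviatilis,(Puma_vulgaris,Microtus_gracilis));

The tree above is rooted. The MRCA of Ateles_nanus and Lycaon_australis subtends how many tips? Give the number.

8

The MRCA of Ateles_nanus and Lycaon_australis is the node subtending ((Ateles_nanus,(Colobus_palustris,Apis_sylvestris)),(Oryzias_fluviatilis,(Lycaon_australis,Fagus_brevicauda),(Callithrix_niger,Sorghum_australis))).
That clade contains 8 terminal taxa: Apis_sylvestris, Ateles_nanus, Callithrix_niger, Colobus_palustris, Fagus_brevicauda, Lycaon_australis, Oryzias_fluviatilis, Sorghum_australis.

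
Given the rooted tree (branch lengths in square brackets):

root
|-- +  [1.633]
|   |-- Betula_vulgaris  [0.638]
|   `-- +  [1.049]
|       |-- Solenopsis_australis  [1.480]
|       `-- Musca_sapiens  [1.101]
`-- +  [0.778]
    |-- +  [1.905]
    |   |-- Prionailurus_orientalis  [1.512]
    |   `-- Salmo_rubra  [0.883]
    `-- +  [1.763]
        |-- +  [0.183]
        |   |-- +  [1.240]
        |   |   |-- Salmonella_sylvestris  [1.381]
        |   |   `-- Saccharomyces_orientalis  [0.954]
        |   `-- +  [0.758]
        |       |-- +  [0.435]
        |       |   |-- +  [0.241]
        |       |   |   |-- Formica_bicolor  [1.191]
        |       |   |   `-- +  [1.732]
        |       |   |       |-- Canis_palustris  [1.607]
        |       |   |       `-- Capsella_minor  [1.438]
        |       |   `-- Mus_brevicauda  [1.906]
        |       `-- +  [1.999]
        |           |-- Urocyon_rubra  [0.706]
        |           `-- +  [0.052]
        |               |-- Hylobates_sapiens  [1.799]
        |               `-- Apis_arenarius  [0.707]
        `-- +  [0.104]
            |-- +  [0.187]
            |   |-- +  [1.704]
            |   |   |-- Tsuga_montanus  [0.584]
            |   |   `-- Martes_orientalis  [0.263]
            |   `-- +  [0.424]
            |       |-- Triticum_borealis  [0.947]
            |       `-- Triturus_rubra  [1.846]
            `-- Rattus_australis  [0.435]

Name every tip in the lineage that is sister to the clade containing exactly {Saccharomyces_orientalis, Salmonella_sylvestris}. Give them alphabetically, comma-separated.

The clade containing exactly {Saccharomyces_orientalis, Salmonella_sylvestris} attaches to the tree at the node subtending ((Salmonella_sylvestris,Saccharomyces_orientalis),(((Formica_bicolor,(Canis_palustris,Capsella_minor)),Mus_brevicauda),(Urocyon_rubra,(Hylobates_sapiens,Apis_arenarius)))).
The other lineage descending from that same node — the sister group — is (((Formica_bicolor,(Canis_palustris,Capsella_minor)),Mus_brevicauda),(Urocyon_rubra,(Hylobates_sapiens,Apis_arenarius))); its 7 tips in alphabetical order are the answer.

Apis_arenarius, Canis_palustris, Capsella_minor, Formica_bicolor, Hylobates_sapiens, Mus_brevicauda, Urocyon_rubra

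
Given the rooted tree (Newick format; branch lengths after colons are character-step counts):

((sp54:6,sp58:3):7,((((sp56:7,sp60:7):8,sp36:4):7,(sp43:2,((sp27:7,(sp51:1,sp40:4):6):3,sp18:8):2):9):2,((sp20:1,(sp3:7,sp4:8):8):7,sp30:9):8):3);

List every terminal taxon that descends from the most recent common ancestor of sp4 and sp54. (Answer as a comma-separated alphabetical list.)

Tracing sp4: it sits inside (sp3,sp4).
Tracing sp54: it sits inside (sp54,sp58).
The smallest clade enclosing both is the whole tree (their MRCA is the root), so the answer is all 14 tips in alphabetical order.

sp18, sp20, sp27, sp3, sp30, sp36, sp4, sp40, sp43, sp51, sp54, sp56, sp58, sp60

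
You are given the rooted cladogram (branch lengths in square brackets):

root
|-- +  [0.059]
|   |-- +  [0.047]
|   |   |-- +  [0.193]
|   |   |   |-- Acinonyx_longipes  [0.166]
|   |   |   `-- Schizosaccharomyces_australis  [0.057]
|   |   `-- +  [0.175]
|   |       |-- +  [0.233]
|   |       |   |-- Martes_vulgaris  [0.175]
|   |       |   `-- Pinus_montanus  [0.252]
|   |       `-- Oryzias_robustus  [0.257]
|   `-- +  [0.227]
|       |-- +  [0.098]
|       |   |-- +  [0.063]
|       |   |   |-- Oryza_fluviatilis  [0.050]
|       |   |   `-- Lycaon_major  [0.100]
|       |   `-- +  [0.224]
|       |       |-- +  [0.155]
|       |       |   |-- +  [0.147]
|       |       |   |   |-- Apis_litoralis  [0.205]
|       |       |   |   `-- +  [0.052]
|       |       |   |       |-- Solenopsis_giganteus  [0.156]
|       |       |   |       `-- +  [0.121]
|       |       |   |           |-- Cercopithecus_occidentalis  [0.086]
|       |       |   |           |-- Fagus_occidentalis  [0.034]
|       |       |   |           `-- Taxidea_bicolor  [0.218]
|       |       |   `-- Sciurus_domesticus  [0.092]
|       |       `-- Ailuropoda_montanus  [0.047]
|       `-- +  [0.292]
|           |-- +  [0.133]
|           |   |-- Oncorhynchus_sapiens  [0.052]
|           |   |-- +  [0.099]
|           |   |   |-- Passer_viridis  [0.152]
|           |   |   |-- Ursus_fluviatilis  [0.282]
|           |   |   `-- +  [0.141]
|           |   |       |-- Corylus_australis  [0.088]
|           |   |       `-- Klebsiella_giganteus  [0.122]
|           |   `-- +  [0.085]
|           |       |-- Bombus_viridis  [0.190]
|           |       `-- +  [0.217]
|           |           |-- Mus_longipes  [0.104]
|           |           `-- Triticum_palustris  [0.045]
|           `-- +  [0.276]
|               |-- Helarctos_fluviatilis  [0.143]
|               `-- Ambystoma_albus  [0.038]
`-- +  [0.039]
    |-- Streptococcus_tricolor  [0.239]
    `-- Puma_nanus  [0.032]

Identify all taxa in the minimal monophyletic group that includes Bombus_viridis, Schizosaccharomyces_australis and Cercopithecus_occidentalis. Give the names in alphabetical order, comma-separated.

Acinonyx_longipes, Ailuropoda_montanus, Ambystoma_albus, Apis_litoralis, Bombus_viridis, Cercopithecus_occidentalis, Corylus_australis, Fagus_occidentalis, Helarctos_fluviatilis, Klebsiella_giganteus, Lycaon_major, Martes_vulgaris, Mus_longipes, Oncorhynchus_sapiens, Oryza_fluviatilis, Oryzias_robustus, Passer_viridis, Pinus_montanus, Schizosaccharomyces_australis, Sciurus_domesticus, Solenopsis_giganteus, Taxidea_bicolor, Triticum_palustris, Ursus_fluviatilis

Tracing Bombus_viridis: it sits inside (Bombus_viridis,(Mus_longipes,Triticum_palustris)).
Tracing Schizosaccharomyces_australis: it sits inside (Acinonyx_longipes,Schizosaccharomyces_australis).
Tracing Cercopithecus_occidentalis: it sits inside (Cercopithecus_occidentalis,Fagus_occidentalis,Taxidea_bicolor).
The smallest clade enclosing all 3 is (((Acinonyx_longipes,Schizosaccharomyces_australis),((Martes_vulgaris,Pinus_montanus),Oryzias_robustus)),(((Oryza_fluviatilis,Lycaon_major),(((Apis_litoralis,(Solenopsis_giganteus,(Cercopithecus_occidentalis,Fagus_occidentalis,Taxidea_bicolor))),Sciurus_domesticus),Ailuropoda_montanus)),((Oncorhynchus_sapiens,(Passer_viridis,Ursus_fluviatilis,(Corylus_australis,Klebsiella_giganteus)),(Bombus_viridis,(Mus_longipes,Triticum_palustris))),(Helarctos_fluviatilis,Ambystoma_albus)))); the answer is its 24 terminal taxa in alphabetical order.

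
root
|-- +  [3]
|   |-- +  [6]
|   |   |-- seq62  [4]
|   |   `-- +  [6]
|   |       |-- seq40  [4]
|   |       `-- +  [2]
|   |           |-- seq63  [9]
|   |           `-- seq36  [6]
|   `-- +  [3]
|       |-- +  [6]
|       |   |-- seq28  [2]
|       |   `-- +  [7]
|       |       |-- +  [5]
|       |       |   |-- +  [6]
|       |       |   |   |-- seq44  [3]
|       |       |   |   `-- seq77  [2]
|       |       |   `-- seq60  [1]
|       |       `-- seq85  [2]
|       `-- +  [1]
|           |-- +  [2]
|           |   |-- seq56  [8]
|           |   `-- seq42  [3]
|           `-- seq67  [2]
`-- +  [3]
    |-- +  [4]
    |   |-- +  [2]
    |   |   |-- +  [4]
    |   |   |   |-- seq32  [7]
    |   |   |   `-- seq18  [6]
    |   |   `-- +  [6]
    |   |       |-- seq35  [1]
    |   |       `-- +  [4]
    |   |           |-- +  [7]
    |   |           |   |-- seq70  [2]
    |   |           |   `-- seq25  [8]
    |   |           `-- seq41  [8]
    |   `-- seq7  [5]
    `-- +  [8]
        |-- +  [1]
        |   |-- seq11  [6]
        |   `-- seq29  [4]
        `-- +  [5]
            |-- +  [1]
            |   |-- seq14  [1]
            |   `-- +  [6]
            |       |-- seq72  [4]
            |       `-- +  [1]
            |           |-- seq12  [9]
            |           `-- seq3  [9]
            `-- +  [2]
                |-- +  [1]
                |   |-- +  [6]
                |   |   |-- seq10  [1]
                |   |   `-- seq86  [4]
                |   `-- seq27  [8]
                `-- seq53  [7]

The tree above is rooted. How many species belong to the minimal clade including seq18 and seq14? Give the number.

17

The MRCA of seq18 and seq14 is the node subtending ((((seq32,seq18),(seq35,((seq70,seq25),seq41))),seq7),((seq11,seq29),((seq14,(seq72,(seq12,seq3))),(((seq10,seq86),seq27),seq53)))).
That clade contains 17 terminal taxa: seq10, seq11, seq12, seq14, seq18, seq25, seq27, seq29, seq3, seq32, seq35, seq41, seq53, seq7, seq70, seq72, seq86.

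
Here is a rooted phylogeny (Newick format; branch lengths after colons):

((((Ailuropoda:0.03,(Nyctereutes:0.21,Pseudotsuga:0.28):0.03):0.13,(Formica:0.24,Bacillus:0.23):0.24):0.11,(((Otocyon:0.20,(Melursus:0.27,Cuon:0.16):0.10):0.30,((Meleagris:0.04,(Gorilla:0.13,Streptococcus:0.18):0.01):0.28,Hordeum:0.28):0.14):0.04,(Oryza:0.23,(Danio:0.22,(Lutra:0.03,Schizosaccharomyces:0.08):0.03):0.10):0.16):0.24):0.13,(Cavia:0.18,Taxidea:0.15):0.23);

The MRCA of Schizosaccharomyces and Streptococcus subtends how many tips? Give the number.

The MRCA of Schizosaccharomyces and Streptococcus is the node subtending (((Otocyon,(Melursus,Cuon)),((Meleagris,(Gorilla,Streptococcus)),Hordeum)),(Oryza,(Danio,(Lutra,Schizosaccharomyces)))).
That clade contains 11 terminal taxa: Cuon, Danio, Gorilla, Hordeum, Lutra, Meleagris, Melursus, Oryza, Otocyon, Schizosaccharomyces, Streptococcus.

11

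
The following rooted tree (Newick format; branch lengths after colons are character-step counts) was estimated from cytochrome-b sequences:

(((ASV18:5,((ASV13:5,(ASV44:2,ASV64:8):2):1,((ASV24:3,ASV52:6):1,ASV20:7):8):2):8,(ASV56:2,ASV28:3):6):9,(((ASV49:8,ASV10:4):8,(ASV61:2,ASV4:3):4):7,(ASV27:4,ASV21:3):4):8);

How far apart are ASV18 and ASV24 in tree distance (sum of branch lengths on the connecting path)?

The path runs ASV18 → … → MRCA → … → ASV24; the MRCA is the node subtending (ASV18,((ASV13,(ASV44,ASV64)),((ASV24,ASV52),ASV20))).
Branch lengths along that path: 5 + 2 + 8 + 1 + 3 = 19.

19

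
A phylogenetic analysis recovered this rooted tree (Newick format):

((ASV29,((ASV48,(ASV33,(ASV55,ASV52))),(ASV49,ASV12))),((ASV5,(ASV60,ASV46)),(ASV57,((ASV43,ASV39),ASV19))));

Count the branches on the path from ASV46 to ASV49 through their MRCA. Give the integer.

8

The MRCA of ASV46 and ASV49 is the root of the tree.
From ASV46 up to that node: 4 branches. From ASV49 up to the same node: 4 branches. Total: 4 + 4 = 8.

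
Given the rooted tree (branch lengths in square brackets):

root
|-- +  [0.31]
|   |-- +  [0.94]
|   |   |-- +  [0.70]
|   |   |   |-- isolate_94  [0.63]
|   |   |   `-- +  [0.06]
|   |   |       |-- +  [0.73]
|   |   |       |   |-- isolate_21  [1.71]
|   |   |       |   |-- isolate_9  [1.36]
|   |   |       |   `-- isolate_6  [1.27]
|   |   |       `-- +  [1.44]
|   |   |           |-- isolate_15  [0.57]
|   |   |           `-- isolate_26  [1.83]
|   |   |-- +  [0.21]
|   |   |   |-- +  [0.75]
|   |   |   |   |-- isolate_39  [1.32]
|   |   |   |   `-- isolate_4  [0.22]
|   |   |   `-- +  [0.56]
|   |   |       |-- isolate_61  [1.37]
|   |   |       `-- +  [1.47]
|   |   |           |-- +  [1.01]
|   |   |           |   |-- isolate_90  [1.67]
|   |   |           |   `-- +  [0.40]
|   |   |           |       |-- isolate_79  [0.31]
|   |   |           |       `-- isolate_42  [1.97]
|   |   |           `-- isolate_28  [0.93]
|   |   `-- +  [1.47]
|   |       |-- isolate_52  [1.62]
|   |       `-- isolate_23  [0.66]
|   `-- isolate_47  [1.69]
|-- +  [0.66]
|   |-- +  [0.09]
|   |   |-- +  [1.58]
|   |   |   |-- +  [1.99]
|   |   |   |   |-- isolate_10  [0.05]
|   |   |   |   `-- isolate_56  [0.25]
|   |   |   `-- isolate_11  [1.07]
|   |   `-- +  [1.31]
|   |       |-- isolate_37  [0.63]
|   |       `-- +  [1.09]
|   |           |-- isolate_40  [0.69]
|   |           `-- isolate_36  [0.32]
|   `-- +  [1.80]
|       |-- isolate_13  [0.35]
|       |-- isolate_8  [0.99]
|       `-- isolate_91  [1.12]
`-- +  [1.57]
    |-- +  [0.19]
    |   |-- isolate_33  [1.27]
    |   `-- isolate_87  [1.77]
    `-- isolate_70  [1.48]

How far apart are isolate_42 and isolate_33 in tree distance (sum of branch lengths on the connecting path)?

9.90

The path runs isolate_42 → … → MRCA → … → isolate_33; the MRCA is the root of the tree.
Branch lengths along that path: 1.97 + 0.40 + 1.01 + 1.47 + 0.56 + 0.21 + 0.94 + 0.31 + 1.57 + 0.19 + 1.27 = 9.90.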